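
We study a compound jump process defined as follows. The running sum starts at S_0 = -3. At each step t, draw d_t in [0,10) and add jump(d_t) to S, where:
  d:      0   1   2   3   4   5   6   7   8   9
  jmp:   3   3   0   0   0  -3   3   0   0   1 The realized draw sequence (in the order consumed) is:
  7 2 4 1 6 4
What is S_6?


t=0: S=-3, d=7, jump=0, S_1=-3
t=1: S=-3, d=2, jump=0, S_2=-3
t=2: S=-3, d=4, jump=0, S_3=-3
t=3: S=-3, d=1, jump=3, S_4=0
t=4: S=0, d=6, jump=3, S_5=3
t=5: S=3, d=4, jump=0, S_6=3

3


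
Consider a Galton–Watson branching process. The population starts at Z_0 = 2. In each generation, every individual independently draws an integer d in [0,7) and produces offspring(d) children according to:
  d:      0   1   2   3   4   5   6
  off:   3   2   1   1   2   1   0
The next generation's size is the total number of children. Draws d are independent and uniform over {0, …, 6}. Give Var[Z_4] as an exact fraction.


Outcome values over d=0..6: [3, 2, 1, 1, 2, 1, 0]
Σy = 10, Σy² = 20, M = 7
μ = 10/7 = 10/7,  σ² = 20/7 − (10/7)² = 40/49
V_0 = 0, E_0 = 2
V_1 = 40/49·E_0 + (10/7)²·V_0 = 80/49;  E_1 = 20/7
V_2 = 40/49·E_1 + (10/7)²·V_1 = 13600/2401;  E_2 = 200/49
V_3 = 40/49·E_2 + (10/7)²·V_2 = 1752000/117649;  E_3 = 2000/343
V_4 = 40/49·E_3 + (10/7)²·V_3 = 202640000/5764801;  E_4 = 20000/2401

202640000/5764801


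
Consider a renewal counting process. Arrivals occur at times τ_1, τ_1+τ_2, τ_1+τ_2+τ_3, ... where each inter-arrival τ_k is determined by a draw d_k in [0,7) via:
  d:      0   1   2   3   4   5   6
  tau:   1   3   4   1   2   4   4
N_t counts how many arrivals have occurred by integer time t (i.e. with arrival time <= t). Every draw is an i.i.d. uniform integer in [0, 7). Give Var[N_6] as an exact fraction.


Inter-arrival values over d=0..6: [1, 3, 4, 1, 2, 4, 4]
Each d has probability 1/7, so the pmf of τ is: f(1) = 2/7, f(2) = 1/7, f(3) = 1/7, f(4) = 3/7
Let p_n(j) = P(N_n = j), with p_0 = [1]. Condition on τ_1: p_n(0) = P(τ > n), and for j >= 1, p_n(j) = Σ_{k<=n} f(k)·p_{n−k}(j−1)
p_1 = [5/7, 2/7]  (j = 0..1)
p_2 = [4/7, 17/49, 4/49]  (j = 0..2)
p_3 = [3/7, 20/49, 48/343, 8/343]  (j = 0..3)
p_4 = [0, 36/49, 71/343, 124/2401, 16/2401]  (j = 0..4)
p_5 = [0, 22/49, 151/343, 218/2401, 304/16807, 32/16807]  (j = 0..5)
p_6 = [0, 15/49, 151/343, 505/2401, 88/2401, 720/117649, 64/117649]  (j = 0..6)
E[N_6] = Σ j·p_6(j) = 235068/117649;  E[N_6²] = Σ j²·p_6(j) = 555188/117649
Var[N_6] = 555188/117649 − (235068/117649)² = 10060348388/13841287201

10060348388/13841287201


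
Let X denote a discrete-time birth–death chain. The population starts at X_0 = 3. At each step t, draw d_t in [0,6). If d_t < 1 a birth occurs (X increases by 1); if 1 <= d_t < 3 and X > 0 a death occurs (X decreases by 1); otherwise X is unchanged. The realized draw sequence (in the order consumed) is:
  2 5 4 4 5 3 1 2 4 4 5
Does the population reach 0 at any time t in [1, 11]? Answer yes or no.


yes

t=0: X=3, d=2 → death, X_1=2
t=1: X=2, d=5 → hold, X_2=2
t=2: X=2, d=4 → hold, X_3=2
t=3: X=2, d=4 → hold, X_4=2
t=4: X=2, d=5 → hold, X_5=2
t=5: X=2, d=3 → hold, X_6=2
t=6: X=2, d=1 → death, X_7=1
t=7: X=1, d=2 → death, X_8=0
t=8: X=0, d=4 → hold, X_9=0
t=9: X=0, d=4 → hold, X_10=0
t=10: X=0, d=5 → hold, X_11=0


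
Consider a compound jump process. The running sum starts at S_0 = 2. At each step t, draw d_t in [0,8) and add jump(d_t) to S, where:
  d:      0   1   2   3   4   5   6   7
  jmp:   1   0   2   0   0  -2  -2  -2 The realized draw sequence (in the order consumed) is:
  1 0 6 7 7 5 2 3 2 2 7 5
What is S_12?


t=0: S=2, d=1, jump=0, S_1=2
t=1: S=2, d=0, jump=1, S_2=3
t=2: S=3, d=6, jump=-2, S_3=1
t=3: S=1, d=7, jump=-2, S_4=-1
t=4: S=-1, d=7, jump=-2, S_5=-3
t=5: S=-3, d=5, jump=-2, S_6=-5
t=6: S=-5, d=2, jump=2, S_7=-3
t=7: S=-3, d=3, jump=0, S_8=-3
t=8: S=-3, d=2, jump=2, S_9=-1
t=9: S=-1, d=2, jump=2, S_10=1
t=10: S=1, d=7, jump=-2, S_11=-1
t=11: S=-1, d=5, jump=-2, S_12=-3

-3


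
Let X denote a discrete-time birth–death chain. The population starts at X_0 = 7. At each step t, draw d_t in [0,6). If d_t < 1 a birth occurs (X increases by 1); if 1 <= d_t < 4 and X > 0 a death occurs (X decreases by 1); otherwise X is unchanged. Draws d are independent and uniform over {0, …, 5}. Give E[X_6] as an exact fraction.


X can drop by at most 1 per step and X_0 = 7 > T = 6, so X_t >= 7 − t >= 1 > 0 for every t <= 6: the floor at 0 (the 'and X > 0' condition) never binds. Hence X_6 = X_0 + Σ_{t<6} Y_t with i.i.d. increments Y_t = y(d_t) ∈ {+1, −1, 0}.
Outcome values over d=0..5: [1, -1, -1, -1, 0, 0]
Σy = -2, Σy² = 4, M = 6
μ = -2/6 = -1/3,  σ² = 4/6 − (-1/3)² = 5/9
E[X_6] = 7 + 6·(-1/3) = 5

5


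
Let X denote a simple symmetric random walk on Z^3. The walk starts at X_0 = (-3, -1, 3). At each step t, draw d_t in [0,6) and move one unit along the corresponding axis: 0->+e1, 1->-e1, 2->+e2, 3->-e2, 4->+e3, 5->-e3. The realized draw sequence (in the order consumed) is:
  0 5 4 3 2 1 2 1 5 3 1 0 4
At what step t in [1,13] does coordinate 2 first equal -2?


t=0: X=(-3, -1, 3), d=0 → +e1, X_1=(-2, -1, 3)
t=1: X=(-2, -1, 3), d=5 → -e3, X_2=(-2, -1, 2)
t=2: X=(-2, -1, 2), d=4 → +e3, X_3=(-2, -1, 3)
t=3: X=(-2, -1, 3), d=3 → -e2, X_4=(-2, -2, 3)
t=4: X=(-2, -2, 3), d=2 → +e2, X_5=(-2, -1, 3)
t=5: X=(-2, -1, 3), d=1 → -e1, X_6=(-3, -1, 3)
t=6: X=(-3, -1, 3), d=2 → +e2, X_7=(-3, 0, 3)
t=7: X=(-3, 0, 3), d=1 → -e1, X_8=(-4, 0, 3)
t=8: X=(-4, 0, 3), d=5 → -e3, X_9=(-4, 0, 2)
t=9: X=(-4, 0, 2), d=3 → -e2, X_10=(-4, -1, 2)
t=10: X=(-4, -1, 2), d=1 → -e1, X_11=(-5, -1, 2)
t=11: X=(-5, -1, 2), d=0 → +e1, X_12=(-4, -1, 2)
t=12: X=(-4, -1, 2), d=4 → +e3, X_13=(-4, -1, 3)

4


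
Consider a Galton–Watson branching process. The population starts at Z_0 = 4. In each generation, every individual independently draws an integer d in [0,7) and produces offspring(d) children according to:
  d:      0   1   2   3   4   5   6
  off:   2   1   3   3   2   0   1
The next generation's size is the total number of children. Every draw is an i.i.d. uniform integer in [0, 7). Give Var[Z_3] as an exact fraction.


8296704/117649

Outcome values over d=0..6: [2, 1, 3, 3, 2, 0, 1]
Σy = 12, Σy² = 28, M = 7
μ = 12/7 = 12/7,  σ² = 28/7 − (12/7)² = 52/49
V_0 = 0, E_0 = 4
V_1 = 52/49·E_0 + (12/7)²·V_0 = 208/49;  E_1 = 48/7
V_2 = 52/49·E_1 + (12/7)²·V_1 = 47424/2401;  E_2 = 576/49
V_3 = 52/49·E_2 + (12/7)²·V_2 = 8296704/117649;  E_3 = 6912/343


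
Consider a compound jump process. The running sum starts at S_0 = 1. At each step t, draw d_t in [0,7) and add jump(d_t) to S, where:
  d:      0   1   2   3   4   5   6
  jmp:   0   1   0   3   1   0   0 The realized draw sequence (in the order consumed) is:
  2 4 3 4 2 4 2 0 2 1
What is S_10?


t=0: S=1, d=2, jump=0, S_1=1
t=1: S=1, d=4, jump=1, S_2=2
t=2: S=2, d=3, jump=3, S_3=5
t=3: S=5, d=4, jump=1, S_4=6
t=4: S=6, d=2, jump=0, S_5=6
t=5: S=6, d=4, jump=1, S_6=7
t=6: S=7, d=2, jump=0, S_7=7
t=7: S=7, d=0, jump=0, S_8=7
t=8: S=7, d=2, jump=0, S_9=7
t=9: S=7, d=1, jump=1, S_10=8

8


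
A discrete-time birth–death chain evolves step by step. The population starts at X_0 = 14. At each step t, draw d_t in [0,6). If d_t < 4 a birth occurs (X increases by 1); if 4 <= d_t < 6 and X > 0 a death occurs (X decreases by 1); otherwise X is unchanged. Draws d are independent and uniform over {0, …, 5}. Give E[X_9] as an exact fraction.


17

X can drop by at most 1 per step and X_0 = 14 > T = 9, so X_t >= 14 − t >= 5 > 0 for every t <= 9: the floor at 0 (the 'and X > 0' condition) never binds. Hence X_9 = X_0 + Σ_{t<9} Y_t with i.i.d. increments Y_t = y(d_t) ∈ {+1, −1, 0}.
Outcome values over d=0..5: [1, 1, 1, 1, -1, -1]
Σy = 2, Σy² = 6, M = 6
μ = 2/6 = 1/3,  σ² = 6/6 − (1/3)² = 8/9
E[X_9] = 14 + 9·(1/3) = 17


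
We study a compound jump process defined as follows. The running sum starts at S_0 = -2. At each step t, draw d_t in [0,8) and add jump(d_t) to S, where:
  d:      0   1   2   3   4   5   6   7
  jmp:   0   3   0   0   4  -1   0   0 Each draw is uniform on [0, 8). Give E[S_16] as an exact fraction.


10

Outcome values over d=0..7: [0, 3, 0, 0, 4, -1, 0, 0]
Σy = 6, Σy² = 26, M = 8
μ = 6/8 = 3/4,  σ² = 26/8 − (3/4)² = 43/16
E[S_16] = -2 + 16·(3/4) = 10


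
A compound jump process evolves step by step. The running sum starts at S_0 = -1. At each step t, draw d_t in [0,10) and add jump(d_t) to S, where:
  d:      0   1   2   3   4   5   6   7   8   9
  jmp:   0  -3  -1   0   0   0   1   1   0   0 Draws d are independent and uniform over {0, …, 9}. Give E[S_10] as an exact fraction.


-3

Outcome values over d=0..9: [0, -3, -1, 0, 0, 0, 1, 1, 0, 0]
Σy = -2, Σy² = 12, M = 10
μ = -2/10 = -1/5,  σ² = 12/10 − (-1/5)² = 29/25
E[S_10] = -1 + 10·(-1/5) = -3


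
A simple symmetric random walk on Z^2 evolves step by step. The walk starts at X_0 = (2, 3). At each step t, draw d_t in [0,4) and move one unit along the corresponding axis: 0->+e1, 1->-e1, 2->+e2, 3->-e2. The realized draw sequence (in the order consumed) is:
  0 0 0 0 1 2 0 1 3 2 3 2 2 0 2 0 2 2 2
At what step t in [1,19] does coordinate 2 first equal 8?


t=0: X=(2, 3), d=0 → +e1, X_1=(3, 3)
t=1: X=(3, 3), d=0 → +e1, X_2=(4, 3)
t=2: X=(4, 3), d=0 → +e1, X_3=(5, 3)
t=3: X=(5, 3), d=0 → +e1, X_4=(6, 3)
t=4: X=(6, 3), d=1 → -e1, X_5=(5, 3)
t=5: X=(5, 3), d=2 → +e2, X_6=(5, 4)
t=6: X=(5, 4), d=0 → +e1, X_7=(6, 4)
t=7: X=(6, 4), d=1 → -e1, X_8=(5, 4)
t=8: X=(5, 4), d=3 → -e2, X_9=(5, 3)
t=9: X=(5, 3), d=2 → +e2, X_10=(5, 4)
t=10: X=(5, 4), d=3 → -e2, X_11=(5, 3)
t=11: X=(5, 3), d=2 → +e2, X_12=(5, 4)
t=12: X=(5, 4), d=2 → +e2, X_13=(5, 5)
t=13: X=(5, 5), d=0 → +e1, X_14=(6, 5)
t=14: X=(6, 5), d=2 → +e2, X_15=(6, 6)
t=15: X=(6, 6), d=0 → +e1, X_16=(7, 6)
t=16: X=(7, 6), d=2 → +e2, X_17=(7, 7)
t=17: X=(7, 7), d=2 → +e2, X_18=(7, 8)
t=18: X=(7, 8), d=2 → +e2, X_19=(7, 9)

18


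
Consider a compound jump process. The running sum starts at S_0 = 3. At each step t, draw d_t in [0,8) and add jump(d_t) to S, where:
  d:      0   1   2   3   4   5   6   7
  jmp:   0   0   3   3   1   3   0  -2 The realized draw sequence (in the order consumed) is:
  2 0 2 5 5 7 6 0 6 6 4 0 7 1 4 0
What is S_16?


13

t=0: S=3, d=2, jump=3, S_1=6
t=1: S=6, d=0, jump=0, S_2=6
t=2: S=6, d=2, jump=3, S_3=9
t=3: S=9, d=5, jump=3, S_4=12
t=4: S=12, d=5, jump=3, S_5=15
t=5: S=15, d=7, jump=-2, S_6=13
t=6: S=13, d=6, jump=0, S_7=13
t=7: S=13, d=0, jump=0, S_8=13
t=8: S=13, d=6, jump=0, S_9=13
t=9: S=13, d=6, jump=0, S_10=13
t=10: S=13, d=4, jump=1, S_11=14
t=11: S=14, d=0, jump=0, S_12=14
t=12: S=14, d=7, jump=-2, S_13=12
t=13: S=12, d=1, jump=0, S_14=12
t=14: S=12, d=4, jump=1, S_15=13
t=15: S=13, d=0, jump=0, S_16=13


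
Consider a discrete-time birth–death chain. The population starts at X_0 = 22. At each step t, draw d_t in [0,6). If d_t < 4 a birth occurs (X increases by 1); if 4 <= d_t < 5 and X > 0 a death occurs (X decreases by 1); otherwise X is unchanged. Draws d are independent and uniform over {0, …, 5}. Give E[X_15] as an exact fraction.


X can drop by at most 1 per step and X_0 = 22 > T = 15, so X_t >= 22 − t >= 7 > 0 for every t <= 15: the floor at 0 (the 'and X > 0' condition) never binds. Hence X_15 = X_0 + Σ_{t<15} Y_t with i.i.d. increments Y_t = y(d_t) ∈ {+1, −1, 0}.
Outcome values over d=0..5: [1, 1, 1, 1, -1, 0]
Σy = 3, Σy² = 5, M = 6
μ = 3/6 = 1/2,  σ² = 5/6 − (1/2)² = 7/12
E[X_15] = 22 + 15·(1/2) = 59/2

59/2


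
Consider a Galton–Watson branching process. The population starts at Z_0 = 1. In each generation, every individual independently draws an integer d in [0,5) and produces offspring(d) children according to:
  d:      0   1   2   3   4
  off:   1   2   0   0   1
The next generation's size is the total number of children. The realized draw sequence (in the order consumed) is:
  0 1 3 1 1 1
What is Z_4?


4

gen 0: Z_0=1, draws=[0], offspring=[1], Z_1=1
gen 1: Z_1=1, draws=[1], offspring=[2], Z_2=2
gen 2: Z_2=2, draws=[3, 1], offspring=[0, 2], Z_3=2
gen 3: Z_3=2, draws=[1, 1], offspring=[2, 2], Z_4=4


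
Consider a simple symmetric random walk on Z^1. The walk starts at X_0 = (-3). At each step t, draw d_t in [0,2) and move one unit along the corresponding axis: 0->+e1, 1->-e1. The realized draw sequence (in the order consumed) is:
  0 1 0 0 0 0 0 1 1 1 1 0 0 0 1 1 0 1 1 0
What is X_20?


(-1)

t=0: X=(-3), d=0 → +e1, X_1=(-2)
t=1: X=(-2), d=1 → -e1, X_2=(-3)
t=2: X=(-3), d=0 → +e1, X_3=(-2)
t=3: X=(-2), d=0 → +e1, X_4=(-1)
t=4: X=(-1), d=0 → +e1, X_5=(0)
t=5: X=(0), d=0 → +e1, X_6=(1)
t=6: X=(1), d=0 → +e1, X_7=(2)
t=7: X=(2), d=1 → -e1, X_8=(1)
t=8: X=(1), d=1 → -e1, X_9=(0)
t=9: X=(0), d=1 → -e1, X_10=(-1)
t=10: X=(-1), d=1 → -e1, X_11=(-2)
t=11: X=(-2), d=0 → +e1, X_12=(-1)
t=12: X=(-1), d=0 → +e1, X_13=(0)
t=13: X=(0), d=0 → +e1, X_14=(1)
t=14: X=(1), d=1 → -e1, X_15=(0)
t=15: X=(0), d=1 → -e1, X_16=(-1)
t=16: X=(-1), d=0 → +e1, X_17=(0)
t=17: X=(0), d=1 → -e1, X_18=(-1)
t=18: X=(-1), d=1 → -e1, X_19=(-2)
t=19: X=(-2), d=0 → +e1, X_20=(-1)


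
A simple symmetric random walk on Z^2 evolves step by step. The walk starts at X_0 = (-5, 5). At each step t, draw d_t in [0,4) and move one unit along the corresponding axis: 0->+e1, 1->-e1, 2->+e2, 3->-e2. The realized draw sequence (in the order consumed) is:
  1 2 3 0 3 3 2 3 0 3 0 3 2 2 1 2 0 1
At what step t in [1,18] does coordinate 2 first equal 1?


t=0: X=(-5, 5), d=1 → -e1, X_1=(-6, 5)
t=1: X=(-6, 5), d=2 → +e2, X_2=(-6, 6)
t=2: X=(-6, 6), d=3 → -e2, X_3=(-6, 5)
t=3: X=(-6, 5), d=0 → +e1, X_4=(-5, 5)
t=4: X=(-5, 5), d=3 → -e2, X_5=(-5, 4)
t=5: X=(-5, 4), d=3 → -e2, X_6=(-5, 3)
t=6: X=(-5, 3), d=2 → +e2, X_7=(-5, 4)
t=7: X=(-5, 4), d=3 → -e2, X_8=(-5, 3)
t=8: X=(-5, 3), d=0 → +e1, X_9=(-4, 3)
t=9: X=(-4, 3), d=3 → -e2, X_10=(-4, 2)
t=10: X=(-4, 2), d=0 → +e1, X_11=(-3, 2)
t=11: X=(-3, 2), d=3 → -e2, X_12=(-3, 1)
t=12: X=(-3, 1), d=2 → +e2, X_13=(-3, 2)
t=13: X=(-3, 2), d=2 → +e2, X_14=(-3, 3)
t=14: X=(-3, 3), d=1 → -e1, X_15=(-4, 3)
t=15: X=(-4, 3), d=2 → +e2, X_16=(-4, 4)
t=16: X=(-4, 4), d=0 → +e1, X_17=(-3, 4)
t=17: X=(-3, 4), d=1 → -e1, X_18=(-4, 4)

12


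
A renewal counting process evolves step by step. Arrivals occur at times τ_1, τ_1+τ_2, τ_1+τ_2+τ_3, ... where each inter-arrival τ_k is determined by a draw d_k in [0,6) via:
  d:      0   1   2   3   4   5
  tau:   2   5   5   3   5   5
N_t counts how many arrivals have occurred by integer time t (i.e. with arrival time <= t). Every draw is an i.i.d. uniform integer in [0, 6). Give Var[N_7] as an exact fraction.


Inter-arrival values over d=0..5: [2, 5, 5, 3, 5, 5]
Each d has probability 1/6, so the pmf of τ is: f(2) = 1/6, f(3) = 1/6, f(5) = 2/3
Let p_n(j) = P(N_n = j), with p_0 = [1]. Condition on τ_1: p_n(0) = P(τ > n), and for j >= 1, p_n(j) = Σ_{k<=n} f(k)·p_{n−k}(j−1)
p_1 = [1]  (j = 0)
p_2 = [5/6, 1/6]  (j = 0..1)
p_3 = [2/3, 1/3]  (j = 0..1)
p_4 = [2/3, 11/36, 1/36]  (j = 0..2)
p_5 = [0, 11/12, 1/12]  (j = 0..2)
p_6 = [0, 8/9, 23/216, 1/216]  (j = 0..3)
p_7 = [0, 2/3, 17/54, 1/54]  (j = 0..3)
E[N_7] = Σ j·p_7(j) = 73/54;  E[N_7²] = Σ j²·p_7(j) = 113/54
Var[N_7] = 113/54 − (73/54)² = 773/2916

773/2916


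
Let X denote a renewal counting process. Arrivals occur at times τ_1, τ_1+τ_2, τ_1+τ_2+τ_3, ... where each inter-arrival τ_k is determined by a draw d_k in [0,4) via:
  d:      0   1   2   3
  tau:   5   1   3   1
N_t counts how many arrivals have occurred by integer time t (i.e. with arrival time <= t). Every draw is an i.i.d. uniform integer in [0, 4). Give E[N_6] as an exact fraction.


151/64

Inter-arrival values over d=0..3: [5, 1, 3, 1]
Each d has probability 1/4, so the pmf of τ is: f(1) = 1/2, f(3) = 1/4, f(5) = 1/4
Renewal equation for m(n) = E[N_n]: condition on τ_1 = k (if k <= n, one arrival plus a fresh copy on the remaining n−k steps): m(n) = F(n) + Σ_{k<=n} f(k)·m(n−k), where F(n) = P(τ <= n) and m(0) = 0
m(1) = F(1) = 1/2
m(2) = F(2) + f(1)·m(1) = 1/2 + 1/2·1/2 = 3/4
m(3) = F(3) + f(1)·m(2) = 3/4 + 1/2·3/4 = 9/8
m(4) = F(4) + f(1)·m(3) + f(3)·m(1) = 3/4 + 1/2·9/8 + 1/4·1/2 = 23/16
m(5) = F(5) + f(1)·m(4) + f(3)·m(2) = 1 + 1/2·23/16 + 1/4·3/4 = 61/32
m(6) = F(6) + f(1)·m(5) + f(3)·m(3) + f(5)·m(1) = 1 + 1/2·61/32 + 1/4·9/8 + 1/4·1/2 = 151/64
E[N_6] = m(6) = 151/64


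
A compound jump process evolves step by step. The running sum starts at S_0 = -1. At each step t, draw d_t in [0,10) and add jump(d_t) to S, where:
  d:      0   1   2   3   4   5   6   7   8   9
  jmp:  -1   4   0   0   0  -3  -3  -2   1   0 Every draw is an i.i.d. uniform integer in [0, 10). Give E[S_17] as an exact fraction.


Outcome values over d=0..9: [-1, 4, 0, 0, 0, -3, -3, -2, 1, 0]
Σy = -4, Σy² = 40, M = 10
μ = -4/10 = -2/5,  σ² = 40/10 − (-2/5)² = 96/25
E[S_17] = -1 + 17·(-2/5) = -39/5

-39/5


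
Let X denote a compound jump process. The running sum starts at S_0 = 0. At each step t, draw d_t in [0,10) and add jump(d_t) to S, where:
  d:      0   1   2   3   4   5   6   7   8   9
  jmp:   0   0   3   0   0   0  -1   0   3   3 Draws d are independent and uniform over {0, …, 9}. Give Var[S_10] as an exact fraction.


Outcome values over d=0..9: [0, 0, 3, 0, 0, 0, -1, 0, 3, 3]
Σy = 8, Σy² = 28, M = 10
μ = 8/10 = 4/5,  σ² = 28/10 − (4/5)² = 54/25
Independent increments: Var[S_10] = 10·σ² = 10·(54/25) = 108/5

108/5


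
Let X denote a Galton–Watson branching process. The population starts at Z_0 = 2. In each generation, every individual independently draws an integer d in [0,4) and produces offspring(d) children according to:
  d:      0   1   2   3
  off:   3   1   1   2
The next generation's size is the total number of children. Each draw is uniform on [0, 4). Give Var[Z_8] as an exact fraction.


17209829251615/2147483648

Outcome values over d=0..3: [3, 1, 1, 2]
Σy = 7, Σy² = 15, M = 4
μ = 7/4 = 7/4,  σ² = 15/4 − (7/4)² = 11/16
V_0 = 0, E_0 = 2
V_1 = 11/16·E_0 + (7/4)²·V_0 = 11/8;  E_1 = 7/2
V_2 = 11/16·E_1 + (7/4)²·V_1 = 847/128;  E_2 = 49/8
V_3 = 11/16·E_2 + (7/4)²·V_2 = 50127/2048;  E_3 = 343/32
V_4 = 11/16·E_3 + (7/4)²·V_3 = 2697695/32768;  E_4 = 2401/128
V_5 = 11/16·E_4 + (7/4)²·V_4 = 138948271/524288;  E_5 = 16807/512
V_6 = 11/16·E_5 + (7/4)²·V_5 = 6997779327/8388608;  E_6 = 117649/2048
V_7 = 11/16·E_6 + (7/4)²·V_6 = 348191980367/134217728;  E_7 = 823543/8192
V_8 = 11/16·E_7 + (7/4)²·V_7 = 17209829251615/2147483648;  E_8 = 5764801/32768


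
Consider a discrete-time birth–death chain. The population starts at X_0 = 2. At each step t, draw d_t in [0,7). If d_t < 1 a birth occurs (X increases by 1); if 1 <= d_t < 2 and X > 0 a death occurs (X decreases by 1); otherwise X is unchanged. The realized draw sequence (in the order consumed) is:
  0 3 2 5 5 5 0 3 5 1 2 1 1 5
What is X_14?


t=0: X=2, d=0 → birth, X_1=3
t=1: X=3, d=3 → hold, X_2=3
t=2: X=3, d=2 → hold, X_3=3
t=3: X=3, d=5 → hold, X_4=3
t=4: X=3, d=5 → hold, X_5=3
t=5: X=3, d=5 → hold, X_6=3
t=6: X=3, d=0 → birth, X_7=4
t=7: X=4, d=3 → hold, X_8=4
t=8: X=4, d=5 → hold, X_9=4
t=9: X=4, d=1 → death, X_10=3
t=10: X=3, d=2 → hold, X_11=3
t=11: X=3, d=1 → death, X_12=2
t=12: X=2, d=1 → death, X_13=1
t=13: X=1, d=5 → hold, X_14=1

1


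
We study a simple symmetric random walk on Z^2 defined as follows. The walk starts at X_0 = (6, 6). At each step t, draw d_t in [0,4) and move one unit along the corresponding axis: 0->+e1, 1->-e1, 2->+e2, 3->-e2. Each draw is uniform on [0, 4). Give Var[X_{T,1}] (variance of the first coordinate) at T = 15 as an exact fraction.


15/2

Outcome values over d=0..3: [1, -1, 0, 0]
Σy = 0, Σy² = 2, M = 4
μ = 0/4 = 0,  σ² = 2/4 − (0)² = 1/2
Independent increments: Var[X_15] = 15·σ² = 15·(1/2) = 15/2


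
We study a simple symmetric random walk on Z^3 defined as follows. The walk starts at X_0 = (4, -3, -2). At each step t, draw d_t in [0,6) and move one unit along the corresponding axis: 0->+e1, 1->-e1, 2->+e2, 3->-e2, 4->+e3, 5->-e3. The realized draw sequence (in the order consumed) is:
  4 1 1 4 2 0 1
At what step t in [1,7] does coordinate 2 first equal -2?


5

t=0: X=(4, -3, -2), d=4 → +e3, X_1=(4, -3, -1)
t=1: X=(4, -3, -1), d=1 → -e1, X_2=(3, -3, -1)
t=2: X=(3, -3, -1), d=1 → -e1, X_3=(2, -3, -1)
t=3: X=(2, -3, -1), d=4 → +e3, X_4=(2, -3, 0)
t=4: X=(2, -3, 0), d=2 → +e2, X_5=(2, -2, 0)
t=5: X=(2, -2, 0), d=0 → +e1, X_6=(3, -2, 0)
t=6: X=(3, -2, 0), d=1 → -e1, X_7=(2, -2, 0)


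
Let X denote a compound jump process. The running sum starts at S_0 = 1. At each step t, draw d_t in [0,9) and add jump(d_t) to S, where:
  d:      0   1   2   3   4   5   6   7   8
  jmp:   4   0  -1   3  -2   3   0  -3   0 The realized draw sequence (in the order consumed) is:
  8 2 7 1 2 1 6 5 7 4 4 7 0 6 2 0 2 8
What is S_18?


-5

t=0: S=1, d=8, jump=0, S_1=1
t=1: S=1, d=2, jump=-1, S_2=0
t=2: S=0, d=7, jump=-3, S_3=-3
t=3: S=-3, d=1, jump=0, S_4=-3
t=4: S=-3, d=2, jump=-1, S_5=-4
t=5: S=-4, d=1, jump=0, S_6=-4
t=6: S=-4, d=6, jump=0, S_7=-4
t=7: S=-4, d=5, jump=3, S_8=-1
t=8: S=-1, d=7, jump=-3, S_9=-4
t=9: S=-4, d=4, jump=-2, S_10=-6
t=10: S=-6, d=4, jump=-2, S_11=-8
t=11: S=-8, d=7, jump=-3, S_12=-11
t=12: S=-11, d=0, jump=4, S_13=-7
t=13: S=-7, d=6, jump=0, S_14=-7
t=14: S=-7, d=2, jump=-1, S_15=-8
t=15: S=-8, d=0, jump=4, S_16=-4
t=16: S=-4, d=2, jump=-1, S_17=-5
t=17: S=-5, d=8, jump=0, S_18=-5


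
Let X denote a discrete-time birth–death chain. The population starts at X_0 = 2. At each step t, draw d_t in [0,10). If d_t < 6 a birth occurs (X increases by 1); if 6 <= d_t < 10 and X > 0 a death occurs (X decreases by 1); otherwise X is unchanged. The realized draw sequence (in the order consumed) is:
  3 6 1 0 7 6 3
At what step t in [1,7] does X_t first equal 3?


1

t=0: X=2, d=3 → birth, X_1=3
t=1: X=3, d=6 → death, X_2=2
t=2: X=2, d=1 → birth, X_3=3
t=3: X=3, d=0 → birth, X_4=4
t=4: X=4, d=7 → death, X_5=3
t=5: X=3, d=6 → death, X_6=2
t=6: X=2, d=3 → birth, X_7=3


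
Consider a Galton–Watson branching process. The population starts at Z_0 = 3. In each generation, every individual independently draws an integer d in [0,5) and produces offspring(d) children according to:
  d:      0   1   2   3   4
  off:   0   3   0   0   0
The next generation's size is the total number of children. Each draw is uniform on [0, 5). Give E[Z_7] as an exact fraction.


Outcome values over d=0..4: [0, 3, 0, 0, 0]
Σy = 3, Σy² = 9, M = 5
μ = 3/5 = 3/5,  σ² = 9/5 − (3/5)² = 36/25
E[Z_0] = 3
E[Z_1] = 3/5·E[Z_0] = 9/5
E[Z_2] = 3/5·E[Z_1] = 27/25
E[Z_3] = 3/5·E[Z_2] = 81/125
E[Z_4] = 3/5·E[Z_3] = 243/625
E[Z_5] = 3/5·E[Z_4] = 729/3125
E[Z_6] = 3/5·E[Z_5] = 2187/15625
E[Z_7] = 3/5·E[Z_6] = 6561/78125

6561/78125


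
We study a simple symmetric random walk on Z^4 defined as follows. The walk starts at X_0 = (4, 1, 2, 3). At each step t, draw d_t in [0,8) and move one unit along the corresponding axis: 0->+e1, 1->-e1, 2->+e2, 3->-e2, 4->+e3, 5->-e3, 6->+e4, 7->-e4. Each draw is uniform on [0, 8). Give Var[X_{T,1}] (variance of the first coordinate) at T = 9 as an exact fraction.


9/4

Outcome values over d=0..7: [1, -1, 0, 0, 0, 0, 0, 0]
Σy = 0, Σy² = 2, M = 8
μ = 0/8 = 0,  σ² = 2/8 − (0)² = 1/4
Independent increments: Var[X_9] = 9·σ² = 9·(1/4) = 9/4


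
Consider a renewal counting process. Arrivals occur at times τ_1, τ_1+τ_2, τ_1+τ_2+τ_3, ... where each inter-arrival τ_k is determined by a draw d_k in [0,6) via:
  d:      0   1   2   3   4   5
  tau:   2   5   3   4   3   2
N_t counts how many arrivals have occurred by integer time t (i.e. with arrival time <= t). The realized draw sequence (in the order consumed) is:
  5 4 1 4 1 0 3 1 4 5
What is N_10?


3

draw d_1=5: τ_1=2, arrival time A_1=2
draw d_2=4: τ_2=3, arrival time A_2=5
draw d_3=1: τ_3=5, arrival time A_3=10
draw d_4=4: τ_4=3, arrival time A_4=13
draw d_5=1: τ_5=5, arrival time A_5=18
draw d_6=0: τ_6=2, arrival time A_6=20
draw d_7=3: τ_7=4, arrival time A_7=24
draw d_8=1: τ_8=5, arrival time A_8=29
draw d_9=4: τ_9=3, arrival time A_9=32
draw d_10=5: τ_10=2, arrival time A_10=34
N_t over t=0..10: 0:0 1:0 2:1 3:1 4:1 5:2 6:2 7:2 8:2 9:2 10:3


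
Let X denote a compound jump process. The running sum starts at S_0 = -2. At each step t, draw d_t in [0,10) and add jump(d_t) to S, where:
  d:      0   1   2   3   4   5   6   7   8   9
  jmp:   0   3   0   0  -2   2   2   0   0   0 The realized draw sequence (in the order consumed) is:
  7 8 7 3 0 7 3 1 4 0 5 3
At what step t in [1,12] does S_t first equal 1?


8

t=0: S=-2, d=7, jump=0, S_1=-2
t=1: S=-2, d=8, jump=0, S_2=-2
t=2: S=-2, d=7, jump=0, S_3=-2
t=3: S=-2, d=3, jump=0, S_4=-2
t=4: S=-2, d=0, jump=0, S_5=-2
t=5: S=-2, d=7, jump=0, S_6=-2
t=6: S=-2, d=3, jump=0, S_7=-2
t=7: S=-2, d=1, jump=3, S_8=1
t=8: S=1, d=4, jump=-2, S_9=-1
t=9: S=-1, d=0, jump=0, S_10=-1
t=10: S=-1, d=5, jump=2, S_11=1
t=11: S=1, d=3, jump=0, S_12=1


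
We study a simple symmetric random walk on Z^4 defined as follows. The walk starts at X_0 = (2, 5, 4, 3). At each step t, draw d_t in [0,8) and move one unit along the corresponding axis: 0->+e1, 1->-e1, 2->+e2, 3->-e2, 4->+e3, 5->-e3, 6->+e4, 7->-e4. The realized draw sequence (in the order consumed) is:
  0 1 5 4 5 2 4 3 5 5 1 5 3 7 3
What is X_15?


(1, 3, 1, 2)

t=0: X=(2, 5, 4, 3), d=0 → +e1, X_1=(3, 5, 4, 3)
t=1: X=(3, 5, 4, 3), d=1 → -e1, X_2=(2, 5, 4, 3)
t=2: X=(2, 5, 4, 3), d=5 → -e3, X_3=(2, 5, 3, 3)
t=3: X=(2, 5, 3, 3), d=4 → +e3, X_4=(2, 5, 4, 3)
t=4: X=(2, 5, 4, 3), d=5 → -e3, X_5=(2, 5, 3, 3)
t=5: X=(2, 5, 3, 3), d=2 → +e2, X_6=(2, 6, 3, 3)
t=6: X=(2, 6, 3, 3), d=4 → +e3, X_7=(2, 6, 4, 3)
t=7: X=(2, 6, 4, 3), d=3 → -e2, X_8=(2, 5, 4, 3)
t=8: X=(2, 5, 4, 3), d=5 → -e3, X_9=(2, 5, 3, 3)
t=9: X=(2, 5, 3, 3), d=5 → -e3, X_10=(2, 5, 2, 3)
t=10: X=(2, 5, 2, 3), d=1 → -e1, X_11=(1, 5, 2, 3)
t=11: X=(1, 5, 2, 3), d=5 → -e3, X_12=(1, 5, 1, 3)
t=12: X=(1, 5, 1, 3), d=3 → -e2, X_13=(1, 4, 1, 3)
t=13: X=(1, 4, 1, 3), d=7 → -e4, X_14=(1, 4, 1, 2)
t=14: X=(1, 4, 1, 2), d=3 → -e2, X_15=(1, 3, 1, 2)


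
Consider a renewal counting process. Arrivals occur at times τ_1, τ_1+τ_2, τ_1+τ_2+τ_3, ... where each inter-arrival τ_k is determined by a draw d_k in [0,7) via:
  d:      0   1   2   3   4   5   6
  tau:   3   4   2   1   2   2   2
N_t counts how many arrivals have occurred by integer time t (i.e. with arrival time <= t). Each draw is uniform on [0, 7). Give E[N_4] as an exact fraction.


Inter-arrival values over d=0..6: [3, 4, 2, 1, 2, 2, 2]
Each d has probability 1/7, so the pmf of τ is: f(1) = 1/7, f(2) = 4/7, f(3) = 1/7, f(4) = 1/7
Renewal equation for m(n) = E[N_n]: condition on τ_1 = k (if k <= n, one arrival plus a fresh copy on the remaining n−k steps): m(n) = F(n) + Σ_{k<=n} f(k)·m(n−k), where F(n) = P(τ <= n) and m(0) = 0
m(1) = F(1) = 1/7
m(2) = F(2) + f(1)·m(1) = 5/7 + 1/7·1/7 = 36/49
m(3) = F(3) + f(1)·m(2) + f(2)·m(1) = 6/7 + 1/7·36/49 + 4/7·1/7 = 358/343
m(4) = F(4) + f(1)·m(3) + f(2)·m(2) + f(3)·m(1) = 1 + 1/7·358/343 + 4/7·36/49 + 1/7·1/7 = 3816/2401
E[N_4] = m(4) = 3816/2401

3816/2401


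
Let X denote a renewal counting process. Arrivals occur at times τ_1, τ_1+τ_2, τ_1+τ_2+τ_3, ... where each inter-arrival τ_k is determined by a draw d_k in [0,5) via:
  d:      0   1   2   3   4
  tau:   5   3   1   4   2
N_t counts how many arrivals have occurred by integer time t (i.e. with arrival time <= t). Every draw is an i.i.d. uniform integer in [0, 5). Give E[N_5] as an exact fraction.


Inter-arrival values over d=0..4: [5, 3, 1, 4, 2]
Each d has probability 1/5, so the pmf of τ is: f(1) = 1/5, f(2) = 1/5, f(3) = 1/5, f(4) = 1/5, f(5) = 1/5
Renewal equation for m(n) = E[N_n]: condition on τ_1 = k (if k <= n, one arrival plus a fresh copy on the remaining n−k steps): m(n) = F(n) + Σ_{k<=n} f(k)·m(n−k), where F(n) = P(τ <= n) and m(0) = 0
m(1) = F(1) = 1/5
m(2) = F(2) + f(1)·m(1) = 2/5 + 1/5·1/5 = 11/25
m(3) = F(3) + f(1)·m(2) + f(2)·m(1) = 3/5 + 1/5·11/25 + 1/5·1/5 = 91/125
m(4) = F(4) + f(1)·m(3) + f(2)·m(2) + f(3)·m(1) = 4/5 + 1/5·91/125 + 1/5·11/25 + 1/5·1/5 = 671/625
m(5) = F(5) + f(1)·m(4) + f(2)·m(3) + f(3)·m(2) + f(4)·m(1) = 1 + 1/5·671/625 + 1/5·91/125 + 1/5·11/25 + 1/5·1/5 = 4651/3125
E[N_5] = m(5) = 4651/3125

4651/3125


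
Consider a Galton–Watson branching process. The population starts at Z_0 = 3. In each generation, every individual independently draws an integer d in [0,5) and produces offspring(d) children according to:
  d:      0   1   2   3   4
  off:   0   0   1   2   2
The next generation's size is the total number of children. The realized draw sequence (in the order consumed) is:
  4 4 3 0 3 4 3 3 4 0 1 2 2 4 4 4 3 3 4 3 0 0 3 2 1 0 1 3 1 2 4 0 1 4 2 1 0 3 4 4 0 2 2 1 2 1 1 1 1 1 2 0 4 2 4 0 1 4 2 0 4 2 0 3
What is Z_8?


gen 0: Z_0=3, draws=[4, 4, 3], offspring=[2, 2, 2], Z_1=6
gen 1: Z_1=6, draws=[0, 3, 4, 3, 3, 4], offspring=[0, 2, 2, 2, 2, 2], Z_2=10
gen 2: Z_2=10, draws=[0, 1, 2, 2, 4, 4, 4, 3, 3, 4], offspring=[0, 0, 1, 1, 2, 2, 2, 2, 2, 2], Z_3=14
gen 3: Z_3=14, draws=[3, 0, 0, 3, 2, 1, 0, 1, 3, 1, 2, 4, 0, 1], offspring=[2, 0, 0, 2, 1, 0, 0, 0, 2, 0, 1, 2, 0, 0], Z_4=10
gen 4: Z_4=10, draws=[4, 2, 1, 0, 3, 4, 4, 0, 2, 2], offspring=[2, 1, 0, 0, 2, 2, 2, 0, 1, 1], Z_5=11
gen 5: Z_5=11, draws=[1, 2, 1, 1, 1, 1, 1, 2, 0, 4, 2], offspring=[0, 1, 0, 0, 0, 0, 0, 1, 0, 2, 1], Z_6=5
gen 6: Z_6=5, draws=[4, 0, 1, 4, 2], offspring=[2, 0, 0, 2, 1], Z_7=5
gen 7: Z_7=5, draws=[0, 4, 2, 0, 3], offspring=[0, 2, 1, 0, 2], Z_8=5

5


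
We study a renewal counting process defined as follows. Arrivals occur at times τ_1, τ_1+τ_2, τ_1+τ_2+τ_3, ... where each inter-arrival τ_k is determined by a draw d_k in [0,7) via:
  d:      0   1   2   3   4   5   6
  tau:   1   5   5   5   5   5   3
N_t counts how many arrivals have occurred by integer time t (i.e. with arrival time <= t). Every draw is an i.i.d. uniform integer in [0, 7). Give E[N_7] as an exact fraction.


Inter-arrival values over d=0..6: [1, 5, 5, 5, 5, 5, 3]
Each d has probability 1/7, so the pmf of τ is: f(1) = 1/7, f(3) = 1/7, f(5) = 5/7
Renewal equation for m(n) = E[N_n]: condition on τ_1 = k (if k <= n, one arrival plus a fresh copy on the remaining n−k steps): m(n) = F(n) + Σ_{k<=n} f(k)·m(n−k), where F(n) = P(τ <= n) and m(0) = 0
m(1) = F(1) = 1/7
m(2) = F(2) + f(1)·m(1) = 1/7 + 1/7·1/7 = 8/49
m(3) = F(3) + f(1)·m(2) = 2/7 + 1/7·8/49 = 106/343
m(4) = F(4) + f(1)·m(3) + f(3)·m(1) = 2/7 + 1/7·106/343 + 1/7·1/7 = 841/2401
m(5) = F(5) + f(1)·m(4) + f(3)·m(2) = 1 + 1/7·841/2401 + 1/7·8/49 = 18040/16807
m(6) = F(6) + f(1)·m(5) + f(3)·m(3) + f(5)·m(1) = 1 + 1/7·18040/16807 + 1/7·106/343 + 5/7·1/7 = 152888/117649
m(7) = F(7) + f(1)·m(6) + f(3)·m(4) + f(5)·m(2) = 1 + 1/7·152888/117649 + 1/7·841/2401 + 5/7·8/49 = 1113680/823543
E[N_7] = m(7) = 1113680/823543

1113680/823543


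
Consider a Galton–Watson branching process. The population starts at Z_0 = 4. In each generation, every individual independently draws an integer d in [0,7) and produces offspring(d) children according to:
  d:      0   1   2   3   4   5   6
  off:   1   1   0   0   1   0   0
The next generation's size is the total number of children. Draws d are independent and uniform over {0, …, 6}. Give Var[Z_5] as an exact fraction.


Outcome values over d=0..6: [1, 1, 0, 0, 1, 0, 0]
Σy = 3, Σy² = 3, M = 7
μ = 3/7 = 3/7,  σ² = 3/7 − (3/7)² = 12/49
V_0 = 0, E_0 = 4
V_1 = 12/49·E_0 + (3/7)²·V_0 = 48/49;  E_1 = 12/7
V_2 = 12/49·E_1 + (3/7)²·V_1 = 1440/2401;  E_2 = 36/49
V_3 = 12/49·E_2 + (3/7)²·V_2 = 34128/117649;  E_3 = 108/343
V_4 = 12/49·E_3 + (3/7)²·V_3 = 751680/5764801;  E_4 = 324/2401
V_5 = 12/49·E_4 + (3/7)²·V_4 = 16100208/282475249;  E_5 = 972/16807

16100208/282475249


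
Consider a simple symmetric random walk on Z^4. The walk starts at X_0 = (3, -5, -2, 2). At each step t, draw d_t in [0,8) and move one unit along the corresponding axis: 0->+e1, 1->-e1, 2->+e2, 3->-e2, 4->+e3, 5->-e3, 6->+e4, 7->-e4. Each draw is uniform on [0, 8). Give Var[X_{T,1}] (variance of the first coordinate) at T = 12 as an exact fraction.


3

Outcome values over d=0..7: [1, -1, 0, 0, 0, 0, 0, 0]
Σy = 0, Σy² = 2, M = 8
μ = 0/8 = 0,  σ² = 2/8 − (0)² = 1/4
Independent increments: Var[X_12] = 12·σ² = 12·(1/4) = 3


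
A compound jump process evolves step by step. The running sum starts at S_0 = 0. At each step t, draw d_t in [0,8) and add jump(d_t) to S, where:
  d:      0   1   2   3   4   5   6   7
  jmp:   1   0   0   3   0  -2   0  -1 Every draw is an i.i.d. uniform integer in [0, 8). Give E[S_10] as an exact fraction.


5/4

Outcome values over d=0..7: [1, 0, 0, 3, 0, -2, 0, -1]
Σy = 1, Σy² = 15, M = 8
μ = 1/8 = 1/8,  σ² = 15/8 − (1/8)² = 119/64
E[S_10] = 0 + 10·(1/8) = 5/4


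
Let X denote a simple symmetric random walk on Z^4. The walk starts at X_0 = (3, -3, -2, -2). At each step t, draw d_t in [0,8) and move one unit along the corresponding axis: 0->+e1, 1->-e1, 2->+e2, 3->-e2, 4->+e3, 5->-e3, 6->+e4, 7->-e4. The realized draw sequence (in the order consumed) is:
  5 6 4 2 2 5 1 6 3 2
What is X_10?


(2, -1, -3, 0)

t=0: X=(3, -3, -2, -2), d=5 → -e3, X_1=(3, -3, -3, -2)
t=1: X=(3, -3, -3, -2), d=6 → +e4, X_2=(3, -3, -3, -1)
t=2: X=(3, -3, -3, -1), d=4 → +e3, X_3=(3, -3, -2, -1)
t=3: X=(3, -3, -2, -1), d=2 → +e2, X_4=(3, -2, -2, -1)
t=4: X=(3, -2, -2, -1), d=2 → +e2, X_5=(3, -1, -2, -1)
t=5: X=(3, -1, -2, -1), d=5 → -e3, X_6=(3, -1, -3, -1)
t=6: X=(3, -1, -3, -1), d=1 → -e1, X_7=(2, -1, -3, -1)
t=7: X=(2, -1, -3, -1), d=6 → +e4, X_8=(2, -1, -3, 0)
t=8: X=(2, -1, -3, 0), d=3 → -e2, X_9=(2, -2, -3, 0)
t=9: X=(2, -2, -3, 0), d=2 → +e2, X_10=(2, -1, -3, 0)


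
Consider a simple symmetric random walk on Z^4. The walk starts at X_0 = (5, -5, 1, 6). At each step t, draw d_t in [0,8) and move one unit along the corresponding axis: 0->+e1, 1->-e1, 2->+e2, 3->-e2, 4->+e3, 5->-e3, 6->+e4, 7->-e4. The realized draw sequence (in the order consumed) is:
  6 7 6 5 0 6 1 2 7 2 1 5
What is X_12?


(4, -3, -1, 7)

t=0: X=(5, -5, 1, 6), d=6 → +e4, X_1=(5, -5, 1, 7)
t=1: X=(5, -5, 1, 7), d=7 → -e4, X_2=(5, -5, 1, 6)
t=2: X=(5, -5, 1, 6), d=6 → +e4, X_3=(5, -5, 1, 7)
t=3: X=(5, -5, 1, 7), d=5 → -e3, X_4=(5, -5, 0, 7)
t=4: X=(5, -5, 0, 7), d=0 → +e1, X_5=(6, -5, 0, 7)
t=5: X=(6, -5, 0, 7), d=6 → +e4, X_6=(6, -5, 0, 8)
t=6: X=(6, -5, 0, 8), d=1 → -e1, X_7=(5, -5, 0, 8)
t=7: X=(5, -5, 0, 8), d=2 → +e2, X_8=(5, -4, 0, 8)
t=8: X=(5, -4, 0, 8), d=7 → -e4, X_9=(5, -4, 0, 7)
t=9: X=(5, -4, 0, 7), d=2 → +e2, X_10=(5, -3, 0, 7)
t=10: X=(5, -3, 0, 7), d=1 → -e1, X_11=(4, -3, 0, 7)
t=11: X=(4, -3, 0, 7), d=5 → -e3, X_12=(4, -3, -1, 7)


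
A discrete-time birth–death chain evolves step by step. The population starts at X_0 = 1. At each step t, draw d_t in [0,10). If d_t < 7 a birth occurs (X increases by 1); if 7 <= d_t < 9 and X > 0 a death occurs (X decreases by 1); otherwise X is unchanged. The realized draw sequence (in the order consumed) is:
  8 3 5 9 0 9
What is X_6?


3

t=0: X=1, d=8 → death, X_1=0
t=1: X=0, d=3 → birth, X_2=1
t=2: X=1, d=5 → birth, X_3=2
t=3: X=2, d=9 → hold, X_4=2
t=4: X=2, d=0 → birth, X_5=3
t=5: X=3, d=9 → hold, X_6=3


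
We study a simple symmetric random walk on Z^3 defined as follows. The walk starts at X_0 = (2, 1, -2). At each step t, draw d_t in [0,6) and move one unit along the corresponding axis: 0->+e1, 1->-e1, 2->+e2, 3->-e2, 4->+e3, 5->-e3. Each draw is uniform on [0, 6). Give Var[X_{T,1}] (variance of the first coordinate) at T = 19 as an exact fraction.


Outcome values over d=0..5: [1, -1, 0, 0, 0, 0]
Σy = 0, Σy² = 2, M = 6
μ = 0/6 = 0,  σ² = 2/6 − (0)² = 1/3
Independent increments: Var[X_19] = 19·σ² = 19·(1/3) = 19/3

19/3


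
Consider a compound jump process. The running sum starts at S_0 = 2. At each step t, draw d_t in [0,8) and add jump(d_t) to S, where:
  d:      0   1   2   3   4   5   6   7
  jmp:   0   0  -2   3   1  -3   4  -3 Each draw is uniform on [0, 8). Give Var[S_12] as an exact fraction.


Outcome values over d=0..7: [0, 0, -2, 3, 1, -3, 4, -3]
Σy = 0, Σy² = 48, M = 8
μ = 0/8 = 0,  σ² = 48/8 − (0)² = 6
Independent increments: Var[S_12] = 12·σ² = 12·(6) = 72

72


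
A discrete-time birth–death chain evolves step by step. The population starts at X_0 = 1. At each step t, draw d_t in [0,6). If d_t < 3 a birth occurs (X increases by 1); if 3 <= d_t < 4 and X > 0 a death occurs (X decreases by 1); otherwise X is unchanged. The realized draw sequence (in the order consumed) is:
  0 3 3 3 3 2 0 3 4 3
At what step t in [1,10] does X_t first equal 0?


3

t=0: X=1, d=0 → birth, X_1=2
t=1: X=2, d=3 → death, X_2=1
t=2: X=1, d=3 → death, X_3=0
t=3: X=0, d=3 → hold, X_4=0
t=4: X=0, d=3 → hold, X_5=0
t=5: X=0, d=2 → birth, X_6=1
t=6: X=1, d=0 → birth, X_7=2
t=7: X=2, d=3 → death, X_8=1
t=8: X=1, d=4 → hold, X_9=1
t=9: X=1, d=3 → death, X_10=0


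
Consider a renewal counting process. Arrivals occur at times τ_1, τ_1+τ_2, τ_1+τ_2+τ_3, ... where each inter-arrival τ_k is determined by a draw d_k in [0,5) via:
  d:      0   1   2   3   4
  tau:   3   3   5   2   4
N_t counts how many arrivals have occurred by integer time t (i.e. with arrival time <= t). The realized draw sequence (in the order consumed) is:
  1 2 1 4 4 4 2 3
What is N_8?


draw d_1=1: τ_1=3, arrival time A_1=3
draw d_2=2: τ_2=5, arrival time A_2=8
draw d_3=1: τ_3=3, arrival time A_3=11
draw d_4=4: τ_4=4, arrival time A_4=15
draw d_5=4: τ_5=4, arrival time A_5=19
draw d_6=4: τ_6=4, arrival time A_6=23
draw d_7=2: τ_7=5, arrival time A_7=28
draw d_8=3: τ_8=2, arrival time A_8=30
N_t over t=0..8: 0:0 1:0 2:0 3:1 4:1 5:1 6:1 7:1 8:2

2


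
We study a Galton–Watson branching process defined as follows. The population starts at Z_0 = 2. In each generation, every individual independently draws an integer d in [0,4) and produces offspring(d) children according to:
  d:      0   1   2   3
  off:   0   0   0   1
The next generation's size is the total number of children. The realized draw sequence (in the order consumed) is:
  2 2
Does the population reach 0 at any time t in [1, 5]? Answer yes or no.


gen 0: Z_0=2, draws=[2, 2], offspring=[0, 0], Z_1=0
gen 1: Z_1=0, draws=[], offspring=[], Z_2=0
gen 2: Z_2=0, draws=[], offspring=[], Z_3=0
gen 3: Z_3=0, draws=[], offspring=[], Z_4=0
gen 4: Z_4=0, draws=[], offspring=[], Z_5=0

yes


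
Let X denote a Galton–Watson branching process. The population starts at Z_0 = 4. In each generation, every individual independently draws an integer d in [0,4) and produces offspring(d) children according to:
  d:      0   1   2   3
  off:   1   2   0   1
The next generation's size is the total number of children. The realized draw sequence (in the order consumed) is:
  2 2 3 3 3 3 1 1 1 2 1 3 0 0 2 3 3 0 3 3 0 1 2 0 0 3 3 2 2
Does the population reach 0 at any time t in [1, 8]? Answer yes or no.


gen 0: Z_0=4, draws=[2, 2, 3, 3], offspring=[0, 0, 1, 1], Z_1=2
gen 1: Z_1=2, draws=[3, 3], offspring=[1, 1], Z_2=2
gen 2: Z_2=2, draws=[1, 1], offspring=[2, 2], Z_3=4
gen 3: Z_3=4, draws=[1, 2, 1, 3], offspring=[2, 0, 2, 1], Z_4=5
gen 4: Z_4=5, draws=[0, 0, 2, 3, 3], offspring=[1, 1, 0, 1, 1], Z_5=4
gen 5: Z_5=4, draws=[0, 3, 3, 0], offspring=[1, 1, 1, 1], Z_6=4
gen 6: Z_6=4, draws=[1, 2, 0, 0], offspring=[2, 0, 1, 1], Z_7=4
gen 7: Z_7=4, draws=[3, 3, 2, 2], offspring=[1, 1, 0, 0], Z_8=2

no


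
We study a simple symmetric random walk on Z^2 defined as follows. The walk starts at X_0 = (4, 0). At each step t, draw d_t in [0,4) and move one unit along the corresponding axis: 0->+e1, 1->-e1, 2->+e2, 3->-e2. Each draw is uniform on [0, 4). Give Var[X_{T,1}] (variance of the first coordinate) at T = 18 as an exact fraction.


9

Outcome values over d=0..3: [1, -1, 0, 0]
Σy = 0, Σy² = 2, M = 4
μ = 0/4 = 0,  σ² = 2/4 − (0)² = 1/2
Independent increments: Var[X_18] = 18·σ² = 18·(1/2) = 9
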